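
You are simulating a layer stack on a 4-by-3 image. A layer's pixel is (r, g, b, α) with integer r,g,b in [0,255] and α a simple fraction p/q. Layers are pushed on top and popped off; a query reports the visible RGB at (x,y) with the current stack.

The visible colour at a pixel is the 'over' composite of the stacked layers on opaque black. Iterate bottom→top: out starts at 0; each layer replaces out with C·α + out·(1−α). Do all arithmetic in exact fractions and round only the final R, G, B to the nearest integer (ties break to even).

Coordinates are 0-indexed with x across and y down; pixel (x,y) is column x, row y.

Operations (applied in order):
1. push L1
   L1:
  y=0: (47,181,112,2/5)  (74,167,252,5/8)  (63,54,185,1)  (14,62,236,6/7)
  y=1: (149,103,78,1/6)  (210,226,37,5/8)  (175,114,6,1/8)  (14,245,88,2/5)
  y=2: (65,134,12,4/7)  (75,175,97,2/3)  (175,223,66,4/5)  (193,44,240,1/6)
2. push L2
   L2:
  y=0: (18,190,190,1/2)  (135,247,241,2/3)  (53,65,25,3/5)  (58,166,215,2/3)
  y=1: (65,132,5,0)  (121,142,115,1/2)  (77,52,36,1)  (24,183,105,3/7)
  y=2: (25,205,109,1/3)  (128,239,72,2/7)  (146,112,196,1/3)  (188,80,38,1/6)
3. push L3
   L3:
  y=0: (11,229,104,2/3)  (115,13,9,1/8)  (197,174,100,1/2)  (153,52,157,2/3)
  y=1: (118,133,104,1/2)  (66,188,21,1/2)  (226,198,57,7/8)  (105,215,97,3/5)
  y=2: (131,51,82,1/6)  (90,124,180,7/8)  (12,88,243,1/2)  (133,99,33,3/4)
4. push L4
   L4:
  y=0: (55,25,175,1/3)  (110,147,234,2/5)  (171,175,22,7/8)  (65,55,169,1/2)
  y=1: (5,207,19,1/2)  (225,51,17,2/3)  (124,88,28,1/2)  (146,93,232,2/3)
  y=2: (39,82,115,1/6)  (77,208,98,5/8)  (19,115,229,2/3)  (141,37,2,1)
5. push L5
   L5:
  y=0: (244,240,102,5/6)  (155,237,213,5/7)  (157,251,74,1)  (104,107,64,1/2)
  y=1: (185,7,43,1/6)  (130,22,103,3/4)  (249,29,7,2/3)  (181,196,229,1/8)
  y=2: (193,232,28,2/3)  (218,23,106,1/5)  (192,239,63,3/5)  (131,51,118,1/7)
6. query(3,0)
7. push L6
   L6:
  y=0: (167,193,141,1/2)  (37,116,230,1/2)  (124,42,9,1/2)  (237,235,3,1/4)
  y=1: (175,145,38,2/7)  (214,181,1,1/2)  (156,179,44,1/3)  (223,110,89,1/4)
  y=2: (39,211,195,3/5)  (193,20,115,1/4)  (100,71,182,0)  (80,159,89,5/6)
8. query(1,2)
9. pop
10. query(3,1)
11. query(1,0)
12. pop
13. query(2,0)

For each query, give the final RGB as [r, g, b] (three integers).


query (3,0) [L1,L2,L3,L4,L5] — begin 0,0,0
+L1 (α=6/7) → [12, 372/7, 1416/7]
+L2 (α=2/3) → [128/3, 2696/21, 4426/21]
+L3 (α=2/3) → [1046/9, 4880/63, 11020/63]
+L4 (α=1/2) → [1631/18, 8345/126, 21667/126]
+L5 (α=1/2) → [3503/36, 21827/252, 29731/252]
= [97, 87, 118]

query (1,2) [L1,L2,L3,L4,L5,L6] — begin 0,0,0
after L1 α=2/3: [50, 350/3, 194/3]
after L2 α=2/7: [506/7, 3184/21, 1402/21]
after L3 α=7/8: [1229/14, 5353/42, 13931/84]
after L4 α=5/8: [9077/112, 19913/112, 27651/224]
after L5 α=1/5: [15181/140, 20557/140, 33587/280]
after L6 α=1/4: [72563/560, 64471/560, 132961/1120]
→ [130, 115, 119]

at x=3,y=1 over L1,L2,L3,L4,L5:
L1 α=2/5: [28/5, 98, 176/5]
L2 α=3/7: [472/35, 941/7, 2279/35]
L3 α=3/5: [11969/175, 6397/35, 14743/175]
L4 α=2/3: [21023/175, 12907/105, 31981/175]
L5 α=1/8: [6387/50, 15847/120, 18853/100]
rounded: [128, 132, 189]

at x=1,y=0 over L1,L2,L3,L4,L5:
after L1 α=5/8: [185/4, 835/8, 315/2]
after L2 α=2/3: [1265/12, 4787/24, 1279/6]
after L3 α=1/8: [10235/96, 33821/192, 9007/48]
after L4 α=2/5: [3455/32, 52637/320, 3299/16]
after L5 α=5/7: [2265/16, 242237/1120, 11819/56]
= [142, 216, 211]

at x=2,y=0 over L1,L2,L3,L4:
L1 α=1: [63, 54, 185]
L2 α=3/5: [57, 303/5, 89]
L3 α=1/2: [127, 1173/10, 189/2]
L4 α=7/8: [331/2, 13423/80, 497/16]
→ [166, 168, 31]


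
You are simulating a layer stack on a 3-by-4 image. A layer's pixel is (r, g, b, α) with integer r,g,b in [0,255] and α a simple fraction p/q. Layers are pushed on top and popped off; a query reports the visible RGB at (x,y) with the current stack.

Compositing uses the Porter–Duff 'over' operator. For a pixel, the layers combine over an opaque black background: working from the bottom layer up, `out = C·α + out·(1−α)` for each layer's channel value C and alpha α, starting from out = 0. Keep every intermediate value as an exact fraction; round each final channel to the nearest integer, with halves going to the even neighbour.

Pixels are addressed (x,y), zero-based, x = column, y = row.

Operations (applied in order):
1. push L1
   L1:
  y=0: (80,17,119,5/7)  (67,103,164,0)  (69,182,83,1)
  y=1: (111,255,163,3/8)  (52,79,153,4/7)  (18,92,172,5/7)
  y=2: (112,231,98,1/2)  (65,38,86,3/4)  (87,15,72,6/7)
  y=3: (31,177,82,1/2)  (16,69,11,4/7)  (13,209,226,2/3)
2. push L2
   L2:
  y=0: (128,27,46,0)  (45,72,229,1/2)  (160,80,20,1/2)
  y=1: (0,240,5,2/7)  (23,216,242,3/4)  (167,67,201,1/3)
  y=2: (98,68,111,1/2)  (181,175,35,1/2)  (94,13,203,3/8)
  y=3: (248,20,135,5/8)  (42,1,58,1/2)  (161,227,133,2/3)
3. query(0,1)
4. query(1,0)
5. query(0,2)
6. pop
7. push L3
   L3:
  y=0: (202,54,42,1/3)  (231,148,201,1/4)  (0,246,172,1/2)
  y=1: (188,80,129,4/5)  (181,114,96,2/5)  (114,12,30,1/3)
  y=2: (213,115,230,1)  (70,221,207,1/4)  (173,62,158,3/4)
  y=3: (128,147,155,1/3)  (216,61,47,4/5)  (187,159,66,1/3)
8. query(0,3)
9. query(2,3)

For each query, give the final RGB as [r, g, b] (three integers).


(0,1) stack=L1,L2; from [0,0,0]:
L1 α=3/8: [333/8, 765/8, 489/8]
L2 α=2/7: [1665/56, 1095/8, 2525/56]
rounded: [30, 137, 45]

(1,0) stack=L1,L2; from [0,0,0]:
L1 α=0: [0, 0, 0]
L2 α=1/2: [45/2, 36, 229/2]
rounded: [22, 36, 114]

query (0,2) [L1,L2] — begin 0,0,0
L1 α=1/2: [56, 231/2, 49]
L2 α=1/2: [77, 367/4, 80]
→ [77, 92, 80]

(0,3) stack=L1,L3; from [0,0,0]:
+L1 (α=1/2) → [31/2, 177/2, 41]
+L3 (α=1/3) → [53, 108, 79]
= [53, 108, 79]

at x=2,y=3 over L1,L3:
+L1 (α=2/3) → [26/3, 418/3, 452/3]
+L3 (α=1/3) → [613/9, 1313/9, 1102/9]
rounded: [68, 146, 122]


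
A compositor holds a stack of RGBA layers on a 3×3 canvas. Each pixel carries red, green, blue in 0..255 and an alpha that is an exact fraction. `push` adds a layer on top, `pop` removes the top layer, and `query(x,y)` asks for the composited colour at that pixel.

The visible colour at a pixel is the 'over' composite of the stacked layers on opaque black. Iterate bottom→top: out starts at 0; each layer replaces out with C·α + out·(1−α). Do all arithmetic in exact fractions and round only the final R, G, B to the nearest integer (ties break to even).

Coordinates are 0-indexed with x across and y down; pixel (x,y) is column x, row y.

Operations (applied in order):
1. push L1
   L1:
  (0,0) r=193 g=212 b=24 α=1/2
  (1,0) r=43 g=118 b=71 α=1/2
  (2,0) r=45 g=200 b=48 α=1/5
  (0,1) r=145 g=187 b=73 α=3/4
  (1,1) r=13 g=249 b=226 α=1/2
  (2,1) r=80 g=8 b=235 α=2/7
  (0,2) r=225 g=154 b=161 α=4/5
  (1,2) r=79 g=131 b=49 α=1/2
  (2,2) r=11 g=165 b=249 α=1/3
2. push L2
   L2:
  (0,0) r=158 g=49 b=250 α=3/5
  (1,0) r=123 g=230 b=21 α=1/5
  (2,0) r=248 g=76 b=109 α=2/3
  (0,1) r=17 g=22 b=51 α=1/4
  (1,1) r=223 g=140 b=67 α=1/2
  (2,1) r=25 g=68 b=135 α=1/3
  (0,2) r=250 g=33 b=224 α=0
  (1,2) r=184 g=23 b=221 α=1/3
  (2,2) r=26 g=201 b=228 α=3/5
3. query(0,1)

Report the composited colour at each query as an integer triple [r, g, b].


query (0,1) [L1,L2] — begin 0,0,0
L1 α=3/4: [435/4, 561/4, 219/4]
L2 α=1/4: [1373/16, 1771/16, 861/16]
→ [86, 111, 54]


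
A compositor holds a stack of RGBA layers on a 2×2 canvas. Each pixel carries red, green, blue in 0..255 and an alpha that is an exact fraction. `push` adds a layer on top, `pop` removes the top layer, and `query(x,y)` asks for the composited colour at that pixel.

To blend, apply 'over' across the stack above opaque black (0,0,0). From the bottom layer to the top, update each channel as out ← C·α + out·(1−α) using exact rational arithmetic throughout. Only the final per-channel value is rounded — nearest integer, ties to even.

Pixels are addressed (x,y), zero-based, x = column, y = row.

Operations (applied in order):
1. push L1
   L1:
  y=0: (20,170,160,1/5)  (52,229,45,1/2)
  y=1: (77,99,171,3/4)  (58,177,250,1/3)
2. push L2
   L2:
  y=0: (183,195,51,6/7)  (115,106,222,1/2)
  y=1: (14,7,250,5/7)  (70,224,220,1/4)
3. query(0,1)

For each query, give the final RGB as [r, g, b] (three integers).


at x=0,y=1 over L1,L2:
after L1 α=3/4: [231/4, 297/4, 513/4]
after L2 α=5/7: [53/2, 367/14, 3013/14]
rounded: [26, 26, 215]


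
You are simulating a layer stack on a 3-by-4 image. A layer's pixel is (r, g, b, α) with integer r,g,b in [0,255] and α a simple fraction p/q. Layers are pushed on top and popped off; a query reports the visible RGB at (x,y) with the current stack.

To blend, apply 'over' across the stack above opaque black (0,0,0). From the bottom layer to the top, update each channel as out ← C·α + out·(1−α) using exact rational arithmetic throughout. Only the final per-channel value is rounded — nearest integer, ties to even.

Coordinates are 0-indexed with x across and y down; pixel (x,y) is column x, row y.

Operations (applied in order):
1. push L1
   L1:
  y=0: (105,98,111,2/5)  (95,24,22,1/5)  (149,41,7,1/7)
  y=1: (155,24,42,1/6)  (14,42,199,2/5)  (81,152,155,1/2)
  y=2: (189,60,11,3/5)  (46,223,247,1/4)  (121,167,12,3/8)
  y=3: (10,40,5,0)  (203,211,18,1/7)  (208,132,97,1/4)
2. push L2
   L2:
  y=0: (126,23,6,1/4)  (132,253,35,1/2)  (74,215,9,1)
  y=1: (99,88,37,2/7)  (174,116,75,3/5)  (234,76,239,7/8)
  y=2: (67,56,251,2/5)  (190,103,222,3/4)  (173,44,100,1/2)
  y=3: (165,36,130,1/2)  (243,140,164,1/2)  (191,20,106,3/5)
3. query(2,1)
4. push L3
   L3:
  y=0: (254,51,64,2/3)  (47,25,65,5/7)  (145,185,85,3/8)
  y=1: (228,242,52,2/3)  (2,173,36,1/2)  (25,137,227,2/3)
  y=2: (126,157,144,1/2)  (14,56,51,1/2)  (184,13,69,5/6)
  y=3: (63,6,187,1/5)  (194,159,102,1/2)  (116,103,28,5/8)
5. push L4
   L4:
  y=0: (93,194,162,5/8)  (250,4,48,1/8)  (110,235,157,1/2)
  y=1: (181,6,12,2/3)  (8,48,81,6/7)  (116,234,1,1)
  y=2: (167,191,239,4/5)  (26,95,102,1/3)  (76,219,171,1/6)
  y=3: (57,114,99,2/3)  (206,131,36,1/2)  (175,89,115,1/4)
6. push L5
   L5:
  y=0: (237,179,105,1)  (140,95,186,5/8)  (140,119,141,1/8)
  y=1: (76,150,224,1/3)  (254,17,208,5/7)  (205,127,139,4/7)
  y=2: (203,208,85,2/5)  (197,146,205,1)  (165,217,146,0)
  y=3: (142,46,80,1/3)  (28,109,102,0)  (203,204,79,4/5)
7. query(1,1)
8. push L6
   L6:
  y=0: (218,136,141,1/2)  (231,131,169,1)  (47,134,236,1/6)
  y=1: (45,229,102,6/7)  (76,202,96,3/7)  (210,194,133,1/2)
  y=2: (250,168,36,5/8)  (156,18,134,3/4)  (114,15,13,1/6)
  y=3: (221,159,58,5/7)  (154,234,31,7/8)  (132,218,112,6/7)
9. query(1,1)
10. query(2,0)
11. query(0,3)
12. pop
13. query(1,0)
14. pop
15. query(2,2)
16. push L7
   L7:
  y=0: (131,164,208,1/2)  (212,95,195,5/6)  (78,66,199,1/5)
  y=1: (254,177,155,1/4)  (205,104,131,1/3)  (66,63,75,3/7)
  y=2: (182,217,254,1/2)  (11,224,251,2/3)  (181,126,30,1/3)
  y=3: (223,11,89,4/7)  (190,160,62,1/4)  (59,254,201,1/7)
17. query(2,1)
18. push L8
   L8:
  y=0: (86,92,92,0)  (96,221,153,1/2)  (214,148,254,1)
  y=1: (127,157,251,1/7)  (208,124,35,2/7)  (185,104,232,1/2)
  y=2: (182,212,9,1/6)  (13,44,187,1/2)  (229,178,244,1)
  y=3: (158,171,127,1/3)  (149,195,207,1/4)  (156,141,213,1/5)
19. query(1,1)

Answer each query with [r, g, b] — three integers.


(2,1) stack=L1,L2; from [0,0,0]:
after L1 α=1/2: [81/2, 76, 155/2]
after L2 α=7/8: [3357/16, 76, 3501/16]
rounded: [210, 76, 219]

at x=1,y=1 over L1,L2,L3,L4,L5:
+L1 (α=2/5) → [28/5, 84/5, 398/5]
+L2 (α=3/5) → [2666/25, 1908/25, 1921/25]
+L3 (α=1/2) → [1358/25, 6233/50, 2821/50]
+L4 (α=6/7) → [2558/175, 20633/350, 27121/350]
+L5 (α=5/7) → [227366/1225, 35508/1225, 209121/1225]
→ [186, 29, 171]

(1,1) stack=L1,L2,L3,L4,L5,L6; from [0,0,0]:
+L1 (α=2/5) → [28/5, 84/5, 398/5]
+L2 (α=3/5) → [2666/25, 1908/25, 1921/25]
+L3 (α=1/2) → [1358/25, 6233/50, 2821/50]
+L4 (α=6/7) → [2558/175, 20633/350, 27121/350]
+L5 (α=5/7) → [227366/1225, 35508/1225, 209121/1225]
+L6 (α=3/7) → [1188764/8575, 884382/8575, 1189284/8575]
rounded: [139, 103, 139]

(2,0) stack=L1,L2,L3,L4,L5,L6; from [0,0,0]:
+L1 (α=1/7) → [149/7, 41/7, 1]
+L2 (α=1) → [74, 215, 9]
+L3 (α=3/8) → [805/8, 815/4, 75/2]
+L4 (α=1/2) → [1685/16, 1755/8, 389/4]
+L5 (α=1/8) → [14035/128, 13237/64, 3287/32]
+L6 (α=1/6) → [25397/256, 74761/384, 23987/192]
= [99, 195, 125]

at x=0,y=3 over L1,L2,L3,L4,L5,L6:
after L1 α=0: [0, 0, 0]
after L2 α=1/2: [165/2, 18, 65]
after L3 α=1/5: [393/5, 78/5, 447/5]
after L4 α=2/3: [321/5, 406/5, 479/5]
after L5 α=1/3: [1352/15, 1042/15, 1358/15]
after L6 α=5/7: [19279/105, 14009/105, 7066/105]
= [184, 133, 67]

at x=1,y=0 over L1,L2,L3,L4,L5:
after L1 α=1/5: [19, 24/5, 22/5]
after L2 α=1/2: [151/2, 1289/10, 197/10]
after L3 α=5/7: [386/7, 1914/35, 1822/35]
after L4 α=1/8: [159/2, 967/20, 1031/20]
after L5 α=5/8: [1877/16, 12401/160, 21693/160]
→ [117, 78, 136]

(2,2) stack=L1,L2,L3,L4; from [0,0,0]:
after L1 α=3/8: [363/8, 501/8, 9/2]
after L2 α=1/2: [1747/16, 853/16, 209/4]
after L3 α=5/6: [5489/32, 631/32, 1589/24]
after L4 α=1/6: [9959/64, 10163/192, 12049/144]
= [156, 53, 84]

(2,1) stack=L1,L2,L3,L4,L7; from [0,0,0]:
L1 α=1/2: [81/2, 76, 155/2]
L2 α=7/8: [3357/16, 76, 3501/16]
L3 α=2/3: [4157/48, 350/3, 10765/48]
L4 α=1: [116, 234, 1]
L7 α=3/7: [662/7, 1125/7, 229/7]
rounded: [95, 161, 33]

(1,1) stack=L1,L2,L3,L4,L7,L8; from [0,0,0]:
after L1 α=2/5: [28/5, 84/5, 398/5]
after L2 α=3/5: [2666/25, 1908/25, 1921/25]
after L3 α=1/2: [1358/25, 6233/50, 2821/50]
after L4 α=6/7: [2558/175, 20633/350, 27121/350]
after L7 α=1/3: [40991/525, 38833/525, 16682/175]
after L8 α=2/7: [84671/735, 64873/735, 19132/245]
= [115, 88, 78]


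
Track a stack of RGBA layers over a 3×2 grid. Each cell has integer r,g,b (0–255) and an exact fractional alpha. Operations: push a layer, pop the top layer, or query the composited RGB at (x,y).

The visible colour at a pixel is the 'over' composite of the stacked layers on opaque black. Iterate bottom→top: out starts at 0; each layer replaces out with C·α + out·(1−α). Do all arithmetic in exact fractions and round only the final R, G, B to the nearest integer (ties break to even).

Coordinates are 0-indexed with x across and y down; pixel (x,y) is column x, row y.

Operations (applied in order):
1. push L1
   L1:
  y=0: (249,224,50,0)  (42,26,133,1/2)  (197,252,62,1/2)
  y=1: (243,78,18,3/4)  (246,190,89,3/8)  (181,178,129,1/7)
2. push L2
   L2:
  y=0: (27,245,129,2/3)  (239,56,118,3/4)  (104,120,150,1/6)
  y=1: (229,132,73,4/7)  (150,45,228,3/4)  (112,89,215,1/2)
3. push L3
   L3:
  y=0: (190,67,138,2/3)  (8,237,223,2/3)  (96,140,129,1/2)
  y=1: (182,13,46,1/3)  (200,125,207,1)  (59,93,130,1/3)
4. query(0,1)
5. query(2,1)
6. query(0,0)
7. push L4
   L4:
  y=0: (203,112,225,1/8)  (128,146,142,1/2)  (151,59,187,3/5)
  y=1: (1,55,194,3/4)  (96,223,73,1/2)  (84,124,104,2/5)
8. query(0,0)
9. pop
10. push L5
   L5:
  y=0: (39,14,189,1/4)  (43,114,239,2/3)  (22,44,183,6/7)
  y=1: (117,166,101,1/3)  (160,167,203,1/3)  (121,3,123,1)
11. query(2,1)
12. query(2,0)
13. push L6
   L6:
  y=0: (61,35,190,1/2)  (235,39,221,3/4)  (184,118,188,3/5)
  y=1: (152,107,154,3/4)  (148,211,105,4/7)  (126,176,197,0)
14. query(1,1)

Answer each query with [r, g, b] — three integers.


query (0,1) [L1,L2,L3] — begin 0,0,0
L1 α=3/4: [729/4, 117/2, 27/2]
L2 α=4/7: [5851/28, 201/2, 95/2]
L3 α=1/3: [8399/42, 214/3, 47]
→ [200, 71, 47]

at x=2,y=1 over L1,L2,L3:
after L1 α=1/7: [181/7, 178/7, 129/7]
after L2 α=1/2: [965/14, 801/14, 817/7]
after L3 α=1/3: [1378/21, 484/7, 848/7]
rounded: [66, 69, 121]

query (0,0) [L1,L2,L3] — begin 0,0,0
+L1 (α=0) → [0, 0, 0]
+L2 (α=2/3) → [18, 490/3, 86]
+L3 (α=2/3) → [398/3, 892/9, 362/3]
= [133, 99, 121]

(0,0) stack=L1,L2,L3,L4; from [0,0,0]:
+L1 (α=0) → [0, 0, 0]
+L2 (α=2/3) → [18, 490/3, 86]
+L3 (α=2/3) → [398/3, 892/9, 362/3]
+L4 (α=1/8) → [3395/24, 1813/18, 3209/24]
= [141, 101, 134]

(2,1) stack=L1,L2,L3,L5; from [0,0,0]:
after L1 α=1/7: [181/7, 178/7, 129/7]
after L2 α=1/2: [965/14, 801/14, 817/7]
after L3 α=1/3: [1378/21, 484/7, 848/7]
after L5 α=1: [121, 3, 123]
→ [121, 3, 123]

query (2,0) [L1,L2,L3,L5] — begin 0,0,0
after L1 α=1/2: [197/2, 126, 31]
after L2 α=1/6: [1193/12, 125, 305/6]
after L3 α=1/2: [2345/24, 265/2, 1079/12]
after L5 α=6/7: [5513/168, 793/14, 14255/84]
rounded: [33, 57, 170]

at x=1,y=1 over L1,L2,L3,L5,L6:
+L1 (α=3/8) → [369/4, 285/4, 267/8]
+L2 (α=3/4) → [2169/16, 825/16, 5739/32]
+L3 (α=1) → [200, 125, 207]
+L5 (α=1/3) → [560/3, 139, 617/3]
+L6 (α=4/7) → [1152/7, 1261/7, 1037/7]
rounded: [165, 180, 148]


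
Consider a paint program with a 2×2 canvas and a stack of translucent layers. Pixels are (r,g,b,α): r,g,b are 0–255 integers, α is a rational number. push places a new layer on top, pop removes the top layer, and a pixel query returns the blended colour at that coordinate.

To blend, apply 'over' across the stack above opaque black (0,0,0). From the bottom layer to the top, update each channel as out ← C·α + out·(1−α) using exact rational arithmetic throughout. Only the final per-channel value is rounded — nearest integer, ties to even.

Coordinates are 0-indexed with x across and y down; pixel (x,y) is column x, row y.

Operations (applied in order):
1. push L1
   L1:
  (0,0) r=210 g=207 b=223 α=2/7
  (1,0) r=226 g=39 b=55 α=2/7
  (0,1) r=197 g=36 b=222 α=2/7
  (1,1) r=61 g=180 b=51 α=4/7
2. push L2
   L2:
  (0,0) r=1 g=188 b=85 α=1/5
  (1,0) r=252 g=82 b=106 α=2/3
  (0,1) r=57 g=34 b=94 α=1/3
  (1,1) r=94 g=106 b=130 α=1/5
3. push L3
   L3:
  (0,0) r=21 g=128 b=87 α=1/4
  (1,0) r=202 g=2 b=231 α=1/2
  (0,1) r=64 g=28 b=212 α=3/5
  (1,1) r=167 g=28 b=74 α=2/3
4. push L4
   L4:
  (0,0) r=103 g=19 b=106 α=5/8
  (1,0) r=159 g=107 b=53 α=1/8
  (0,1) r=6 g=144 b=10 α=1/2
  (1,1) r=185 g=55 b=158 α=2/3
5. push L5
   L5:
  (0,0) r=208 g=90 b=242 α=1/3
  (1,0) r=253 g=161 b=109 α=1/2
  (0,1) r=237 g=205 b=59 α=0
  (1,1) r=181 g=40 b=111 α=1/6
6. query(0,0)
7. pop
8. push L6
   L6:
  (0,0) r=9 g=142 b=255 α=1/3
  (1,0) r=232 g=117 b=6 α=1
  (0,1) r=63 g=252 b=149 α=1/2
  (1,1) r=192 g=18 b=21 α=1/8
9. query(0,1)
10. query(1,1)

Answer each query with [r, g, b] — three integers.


at x=0,y=0 over L1,L2,L3,L4,L5:
L1 α=2/7: [60, 414/7, 446/7]
L2 α=1/5: [241/5, 2972/35, 2379/35]
L3 α=1/4: [207/5, 3349/35, 5091/70]
L4 α=5/8: [799/10, 3343/70, 52373/560]
L5 α=1/3: [613/5, 6493/105, 120133/840]
rounded: [123, 62, 143]

(0,1) stack=L1,L2,L3,L4,L6; from [0,0,0]:
L1 α=2/7: [394/7, 72/7, 444/7]
L2 α=1/3: [1187/21, 382/21, 1546/21]
L3 α=3/5: [6406/105, 2528/105, 16448/105]
L4 α=1/2: [3518/105, 8824/105, 8749/105]
L6 α=1/2: [10133/210, 17642/105, 12197/105]
= [48, 168, 116]

at x=1,y=1 over L1,L2,L3,L4,L6:
+L1 (α=4/7) → [244/7, 720/7, 204/7]
+L2 (α=1/5) → [1634/35, 3622/35, 1726/35]
+L3 (α=2/3) → [13324/105, 5582/105, 2302/35]
+L4 (α=2/3) → [52174/315, 17132/315, 4454/35]
+L6 (α=1/8) → [30407/180, 8971/180, 4559/40]
→ [169, 50, 114]


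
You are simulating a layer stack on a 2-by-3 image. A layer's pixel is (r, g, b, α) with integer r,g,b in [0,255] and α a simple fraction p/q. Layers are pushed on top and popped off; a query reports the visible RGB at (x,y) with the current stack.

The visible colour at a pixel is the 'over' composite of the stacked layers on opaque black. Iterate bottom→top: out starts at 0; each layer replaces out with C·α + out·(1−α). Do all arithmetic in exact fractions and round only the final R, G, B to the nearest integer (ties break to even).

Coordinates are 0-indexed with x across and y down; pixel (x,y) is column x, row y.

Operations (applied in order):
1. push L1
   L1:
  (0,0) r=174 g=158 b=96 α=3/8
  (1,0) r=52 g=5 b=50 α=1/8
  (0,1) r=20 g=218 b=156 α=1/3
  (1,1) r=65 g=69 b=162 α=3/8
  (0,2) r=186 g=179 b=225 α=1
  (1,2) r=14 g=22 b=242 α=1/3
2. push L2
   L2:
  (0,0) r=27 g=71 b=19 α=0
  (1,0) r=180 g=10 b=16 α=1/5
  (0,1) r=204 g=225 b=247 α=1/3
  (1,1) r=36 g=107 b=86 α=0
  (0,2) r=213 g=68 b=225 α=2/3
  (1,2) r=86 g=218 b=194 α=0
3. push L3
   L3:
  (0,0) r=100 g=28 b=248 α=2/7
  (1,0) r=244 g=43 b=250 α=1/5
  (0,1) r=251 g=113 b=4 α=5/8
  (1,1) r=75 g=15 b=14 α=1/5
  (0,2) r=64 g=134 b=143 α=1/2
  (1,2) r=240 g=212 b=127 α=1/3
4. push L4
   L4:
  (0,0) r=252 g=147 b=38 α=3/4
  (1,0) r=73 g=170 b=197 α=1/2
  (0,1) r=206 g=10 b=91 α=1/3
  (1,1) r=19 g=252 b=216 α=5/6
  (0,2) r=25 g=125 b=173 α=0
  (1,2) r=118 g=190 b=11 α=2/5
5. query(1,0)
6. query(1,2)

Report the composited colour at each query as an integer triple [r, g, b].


at x=1,y=0 over L1,L2,L3,L4:
+L1 (α=1/8) → [13/2, 5/8, 25/4]
+L2 (α=1/5) → [206/5, 5/2, 41/5]
+L3 (α=1/5) → [2044/25, 53/5, 1414/25]
+L4 (α=1/2) → [3869/50, 903/10, 6339/50]
= [77, 90, 127]

query (1,2) [L1,L2,L3,L4] — begin 0,0,0
+L1 (α=1/3) → [14/3, 22/3, 242/3]
+L2 (α=0) → [14/3, 22/3, 242/3]
+L3 (α=1/3) → [748/9, 680/9, 865/9]
+L4 (α=2/5) → [1456/15, 364/3, 931/15]
→ [97, 121, 62]


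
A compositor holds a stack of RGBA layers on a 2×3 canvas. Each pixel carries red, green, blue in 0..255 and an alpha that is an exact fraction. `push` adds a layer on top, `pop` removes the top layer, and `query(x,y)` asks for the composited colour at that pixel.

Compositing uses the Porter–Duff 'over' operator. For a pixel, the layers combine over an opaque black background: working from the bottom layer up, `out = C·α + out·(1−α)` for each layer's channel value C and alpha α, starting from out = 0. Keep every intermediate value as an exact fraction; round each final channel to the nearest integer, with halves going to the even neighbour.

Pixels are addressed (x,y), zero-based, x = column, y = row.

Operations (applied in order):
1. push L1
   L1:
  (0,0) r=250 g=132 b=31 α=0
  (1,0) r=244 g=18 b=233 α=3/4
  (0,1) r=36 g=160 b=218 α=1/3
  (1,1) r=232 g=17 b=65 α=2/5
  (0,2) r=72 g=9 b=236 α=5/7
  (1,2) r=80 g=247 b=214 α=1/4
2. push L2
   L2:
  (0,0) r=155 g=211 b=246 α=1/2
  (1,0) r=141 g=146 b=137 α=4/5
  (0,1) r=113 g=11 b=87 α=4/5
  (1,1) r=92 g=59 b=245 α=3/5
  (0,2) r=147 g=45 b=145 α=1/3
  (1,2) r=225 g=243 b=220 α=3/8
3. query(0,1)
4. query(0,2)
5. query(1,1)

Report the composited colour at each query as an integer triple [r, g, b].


at x=0,y=1 over L1,L2:
after L1 α=1/3: [12, 160/3, 218/3]
after L2 α=4/5: [464/5, 292/15, 1262/15]
= [93, 19, 84]

at x=0,y=2 over L1,L2:
after L1 α=5/7: [360/7, 45/7, 1180/7]
after L2 α=1/3: [583/7, 135/7, 1125/7]
→ [83, 19, 161]

(1,1) stack=L1,L2; from [0,0,0]:
L1 α=2/5: [464/5, 34/5, 26]
L2 α=3/5: [2308/25, 953/25, 787/5]
→ [92, 38, 157]


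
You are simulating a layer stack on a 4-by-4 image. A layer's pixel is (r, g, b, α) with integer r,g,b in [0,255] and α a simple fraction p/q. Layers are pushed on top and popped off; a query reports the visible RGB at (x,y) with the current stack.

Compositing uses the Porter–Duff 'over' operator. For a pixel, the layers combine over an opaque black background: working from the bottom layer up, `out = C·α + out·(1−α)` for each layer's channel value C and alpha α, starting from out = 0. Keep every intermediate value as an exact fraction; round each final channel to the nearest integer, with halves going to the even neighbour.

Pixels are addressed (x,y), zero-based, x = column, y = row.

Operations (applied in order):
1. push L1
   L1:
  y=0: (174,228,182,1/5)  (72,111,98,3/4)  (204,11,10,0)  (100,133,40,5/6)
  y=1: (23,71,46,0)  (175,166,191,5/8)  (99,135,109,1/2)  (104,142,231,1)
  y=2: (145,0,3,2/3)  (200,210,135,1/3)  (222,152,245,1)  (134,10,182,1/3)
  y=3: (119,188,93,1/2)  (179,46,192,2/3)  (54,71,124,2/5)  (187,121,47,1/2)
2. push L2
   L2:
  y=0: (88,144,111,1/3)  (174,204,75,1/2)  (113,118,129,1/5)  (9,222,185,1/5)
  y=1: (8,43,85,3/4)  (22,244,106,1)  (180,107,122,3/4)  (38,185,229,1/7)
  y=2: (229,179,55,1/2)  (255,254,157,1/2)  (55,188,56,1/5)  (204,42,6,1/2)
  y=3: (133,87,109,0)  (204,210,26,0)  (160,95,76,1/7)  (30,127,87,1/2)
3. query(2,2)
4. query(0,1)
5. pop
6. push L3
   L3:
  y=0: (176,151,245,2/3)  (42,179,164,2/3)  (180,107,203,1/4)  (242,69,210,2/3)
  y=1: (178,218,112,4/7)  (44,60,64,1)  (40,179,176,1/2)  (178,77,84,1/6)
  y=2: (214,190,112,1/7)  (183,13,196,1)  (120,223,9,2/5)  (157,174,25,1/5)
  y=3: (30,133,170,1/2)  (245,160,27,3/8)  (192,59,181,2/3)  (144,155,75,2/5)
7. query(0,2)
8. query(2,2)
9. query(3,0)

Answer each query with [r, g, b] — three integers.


query (2,2) [L1,L2] — begin 0,0,0
+L1 (α=1) → [222, 152, 245]
+L2 (α=1/5) → [943/5, 796/5, 1036/5]
= [189, 159, 207]

at x=0,y=1 over L1,L2:
after L1 α=0: [0, 0, 0]
after L2 α=3/4: [6, 129/4, 255/4]
rounded: [6, 32, 64]

(0,2) stack=L1,L3; from [0,0,0]:
after L1 α=2/3: [290/3, 0, 2]
after L3 α=1/7: [794/7, 190/7, 124/7]
rounded: [113, 27, 18]

query (2,2) [L1,L3] — begin 0,0,0
L1 α=1: [222, 152, 245]
L3 α=2/5: [906/5, 902/5, 753/5]
= [181, 180, 151]

(3,0) stack=L1,L3; from [0,0,0]:
+L1 (α=5/6) → [250/3, 665/6, 100/3]
+L3 (α=2/3) → [1702/9, 1493/18, 1360/9]
→ [189, 83, 151]


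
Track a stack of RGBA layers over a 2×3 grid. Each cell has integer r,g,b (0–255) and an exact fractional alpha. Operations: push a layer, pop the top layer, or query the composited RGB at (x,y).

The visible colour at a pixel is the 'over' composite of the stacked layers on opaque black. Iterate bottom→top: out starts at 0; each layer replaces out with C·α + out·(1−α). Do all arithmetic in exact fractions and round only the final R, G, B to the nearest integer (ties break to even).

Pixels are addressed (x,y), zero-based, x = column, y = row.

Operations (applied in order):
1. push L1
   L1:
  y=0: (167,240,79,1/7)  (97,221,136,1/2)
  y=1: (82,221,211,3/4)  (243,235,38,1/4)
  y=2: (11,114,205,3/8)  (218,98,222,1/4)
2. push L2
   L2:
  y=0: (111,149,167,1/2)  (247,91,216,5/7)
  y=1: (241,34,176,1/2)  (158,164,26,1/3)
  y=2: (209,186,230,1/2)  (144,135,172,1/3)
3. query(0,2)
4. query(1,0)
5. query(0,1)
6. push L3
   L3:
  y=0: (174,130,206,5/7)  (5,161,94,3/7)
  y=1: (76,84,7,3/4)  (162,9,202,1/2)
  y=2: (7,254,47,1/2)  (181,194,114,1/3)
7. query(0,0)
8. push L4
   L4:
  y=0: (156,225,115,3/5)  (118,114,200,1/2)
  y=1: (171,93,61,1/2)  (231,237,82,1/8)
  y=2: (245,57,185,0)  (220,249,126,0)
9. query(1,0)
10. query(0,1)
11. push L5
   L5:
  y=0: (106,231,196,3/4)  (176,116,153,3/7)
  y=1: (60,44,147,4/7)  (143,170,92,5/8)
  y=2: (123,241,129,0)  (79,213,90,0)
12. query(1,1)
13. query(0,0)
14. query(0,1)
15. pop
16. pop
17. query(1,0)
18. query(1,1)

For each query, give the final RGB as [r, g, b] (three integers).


query (0,2) [L1,L2] — begin 0,0,0
L1 α=3/8: [33/8, 171/4, 615/8]
L2 α=1/2: [1705/16, 915/8, 2455/16]
= [107, 114, 153]

at x=1,y=0 over L1,L2:
L1 α=1/2: [97/2, 221/2, 68]
L2 α=5/7: [1332/7, 676/7, 1216/7]
= [190, 97, 174]

at x=0,y=1 over L1,L2:
after L1 α=3/4: [123/2, 663/4, 633/4]
after L2 α=1/2: [605/4, 799/8, 1337/8]
→ [151, 100, 167]

query (0,0) [L1,L2,L3] — begin 0,0,0
L1 α=1/7: [167/7, 240/7, 79/7]
L2 α=1/2: [472/7, 1283/14, 624/7]
L3 α=5/7: [7034/49, 5833/49, 8458/49]
= [144, 119, 173]

query (1,0) [L1,L2,L3,L4] — begin 0,0,0
L1 α=1/2: [97/2, 221/2, 68]
L2 α=5/7: [1332/7, 676/7, 1216/7]
L3 α=3/7: [5433/49, 6085/49, 6838/49]
L4 α=1/2: [11215/98, 11671/98, 8319/49]
rounded: [114, 119, 170]

query (0,1) [L1,L2,L3,L4] — begin 0,0,0
after L1 α=3/4: [123/2, 663/4, 633/4]
after L2 α=1/2: [605/4, 799/8, 1337/8]
after L3 α=3/4: [1517/16, 2815/32, 1505/32]
after L4 α=1/2: [4253/32, 5791/64, 3457/64]
→ [133, 90, 54]

query (1,1) [L1,L2,L3,L4,L5] — begin 0,0,0
after L1 α=1/4: [243/4, 235/4, 19/2]
after L2 α=1/3: [559/6, 563/6, 15]
after L3 α=1/2: [1531/12, 617/12, 217/2]
after L4 α=1/8: [13489/96, 7163/96, 1683/16]
after L5 α=5/8: [36369/256, 34363/256, 12409/128]
→ [142, 134, 97]

query (0,0) [L1,L2,L3,L4,L5] — begin 0,0,0
L1 α=1/7: [167/7, 240/7, 79/7]
L2 α=1/2: [472/7, 1283/14, 624/7]
L3 α=5/7: [7034/49, 5833/49, 8458/49]
L4 α=3/5: [7400/49, 44741/245, 33821/245]
L5 α=3/4: [11491/98, 107263/490, 177881/980]
→ [117, 219, 182]

query (0,1) [L1,L2,L3,L4,L5] — begin 0,0,0
L1 α=3/4: [123/2, 663/4, 633/4]
L2 α=1/2: [605/4, 799/8, 1337/8]
L3 α=3/4: [1517/16, 2815/32, 1505/32]
L4 α=1/2: [4253/32, 5791/64, 3457/64]
L5 α=4/7: [20439/224, 4091/64, 48003/448]
= [91, 64, 107]

query (1,0) [L1,L2,L3] — begin 0,0,0
after L1 α=1/2: [97/2, 221/2, 68]
after L2 α=5/7: [1332/7, 676/7, 1216/7]
after L3 α=3/7: [5433/49, 6085/49, 6838/49]
rounded: [111, 124, 140]

query (1,1) [L1,L2,L3] — begin 0,0,0
+L1 (α=1/4) → [243/4, 235/4, 19/2]
+L2 (α=1/3) → [559/6, 563/6, 15]
+L3 (α=1/2) → [1531/12, 617/12, 217/2]
rounded: [128, 51, 108]


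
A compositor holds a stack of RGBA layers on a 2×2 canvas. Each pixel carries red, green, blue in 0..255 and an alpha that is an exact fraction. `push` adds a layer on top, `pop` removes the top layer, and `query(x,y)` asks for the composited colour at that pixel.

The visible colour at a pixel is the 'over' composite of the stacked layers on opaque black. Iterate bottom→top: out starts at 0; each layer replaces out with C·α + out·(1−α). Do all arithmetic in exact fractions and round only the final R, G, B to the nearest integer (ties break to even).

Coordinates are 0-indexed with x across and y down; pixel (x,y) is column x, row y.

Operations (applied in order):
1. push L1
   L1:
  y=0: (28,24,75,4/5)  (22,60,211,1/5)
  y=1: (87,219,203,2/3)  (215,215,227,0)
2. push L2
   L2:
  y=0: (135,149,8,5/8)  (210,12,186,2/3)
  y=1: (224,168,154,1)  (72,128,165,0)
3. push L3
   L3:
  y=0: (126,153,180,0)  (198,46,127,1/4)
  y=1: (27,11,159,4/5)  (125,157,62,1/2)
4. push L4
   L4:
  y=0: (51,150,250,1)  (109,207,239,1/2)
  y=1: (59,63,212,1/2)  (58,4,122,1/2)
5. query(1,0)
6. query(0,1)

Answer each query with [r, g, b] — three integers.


query (1,0) [L1,L2,L3,L4] — begin 0,0,0
after L1 α=1/5: [22/5, 12, 211/5]
after L2 α=2/3: [2122/15, 12, 2071/15]
after L3 α=1/4: [778/5, 41/2, 1353/10]
after L4 α=1/2: [1323/10, 455/4, 3743/20]
→ [132, 114, 187]

(0,1) stack=L1,L2,L3,L4; from [0,0,0]:
after L1 α=2/3: [58, 146, 406/3]
after L2 α=1: [224, 168, 154]
after L3 α=4/5: [332/5, 212/5, 158]
after L4 α=1/2: [627/10, 527/10, 185]
= [63, 53, 185]


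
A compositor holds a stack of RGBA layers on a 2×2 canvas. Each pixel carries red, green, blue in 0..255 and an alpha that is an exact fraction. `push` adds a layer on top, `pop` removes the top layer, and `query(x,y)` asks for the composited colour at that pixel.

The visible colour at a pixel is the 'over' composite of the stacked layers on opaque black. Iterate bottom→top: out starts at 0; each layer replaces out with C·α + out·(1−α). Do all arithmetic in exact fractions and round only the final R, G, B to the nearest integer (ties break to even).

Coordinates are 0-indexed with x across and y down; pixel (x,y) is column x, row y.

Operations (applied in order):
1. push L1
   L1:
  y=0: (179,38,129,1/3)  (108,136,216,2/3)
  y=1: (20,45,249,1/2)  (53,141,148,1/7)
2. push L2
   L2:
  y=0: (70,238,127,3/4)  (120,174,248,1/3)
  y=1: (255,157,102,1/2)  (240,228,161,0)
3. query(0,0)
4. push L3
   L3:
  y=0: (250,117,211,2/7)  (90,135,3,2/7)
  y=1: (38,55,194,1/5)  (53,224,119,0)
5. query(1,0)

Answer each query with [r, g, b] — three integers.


at x=0,y=0 over L1,L2:
L1 α=1/3: [179/3, 38/3, 43]
L2 α=3/4: [809/12, 545/3, 106]
rounded: [67, 182, 106]

query (1,0) [L1,L2,L3] — begin 0,0,0
L1 α=2/3: [72, 272/3, 144]
L2 α=1/3: [88, 1066/9, 536/3]
L3 α=2/7: [620/7, 7760/63, 2698/21]
rounded: [89, 123, 128]


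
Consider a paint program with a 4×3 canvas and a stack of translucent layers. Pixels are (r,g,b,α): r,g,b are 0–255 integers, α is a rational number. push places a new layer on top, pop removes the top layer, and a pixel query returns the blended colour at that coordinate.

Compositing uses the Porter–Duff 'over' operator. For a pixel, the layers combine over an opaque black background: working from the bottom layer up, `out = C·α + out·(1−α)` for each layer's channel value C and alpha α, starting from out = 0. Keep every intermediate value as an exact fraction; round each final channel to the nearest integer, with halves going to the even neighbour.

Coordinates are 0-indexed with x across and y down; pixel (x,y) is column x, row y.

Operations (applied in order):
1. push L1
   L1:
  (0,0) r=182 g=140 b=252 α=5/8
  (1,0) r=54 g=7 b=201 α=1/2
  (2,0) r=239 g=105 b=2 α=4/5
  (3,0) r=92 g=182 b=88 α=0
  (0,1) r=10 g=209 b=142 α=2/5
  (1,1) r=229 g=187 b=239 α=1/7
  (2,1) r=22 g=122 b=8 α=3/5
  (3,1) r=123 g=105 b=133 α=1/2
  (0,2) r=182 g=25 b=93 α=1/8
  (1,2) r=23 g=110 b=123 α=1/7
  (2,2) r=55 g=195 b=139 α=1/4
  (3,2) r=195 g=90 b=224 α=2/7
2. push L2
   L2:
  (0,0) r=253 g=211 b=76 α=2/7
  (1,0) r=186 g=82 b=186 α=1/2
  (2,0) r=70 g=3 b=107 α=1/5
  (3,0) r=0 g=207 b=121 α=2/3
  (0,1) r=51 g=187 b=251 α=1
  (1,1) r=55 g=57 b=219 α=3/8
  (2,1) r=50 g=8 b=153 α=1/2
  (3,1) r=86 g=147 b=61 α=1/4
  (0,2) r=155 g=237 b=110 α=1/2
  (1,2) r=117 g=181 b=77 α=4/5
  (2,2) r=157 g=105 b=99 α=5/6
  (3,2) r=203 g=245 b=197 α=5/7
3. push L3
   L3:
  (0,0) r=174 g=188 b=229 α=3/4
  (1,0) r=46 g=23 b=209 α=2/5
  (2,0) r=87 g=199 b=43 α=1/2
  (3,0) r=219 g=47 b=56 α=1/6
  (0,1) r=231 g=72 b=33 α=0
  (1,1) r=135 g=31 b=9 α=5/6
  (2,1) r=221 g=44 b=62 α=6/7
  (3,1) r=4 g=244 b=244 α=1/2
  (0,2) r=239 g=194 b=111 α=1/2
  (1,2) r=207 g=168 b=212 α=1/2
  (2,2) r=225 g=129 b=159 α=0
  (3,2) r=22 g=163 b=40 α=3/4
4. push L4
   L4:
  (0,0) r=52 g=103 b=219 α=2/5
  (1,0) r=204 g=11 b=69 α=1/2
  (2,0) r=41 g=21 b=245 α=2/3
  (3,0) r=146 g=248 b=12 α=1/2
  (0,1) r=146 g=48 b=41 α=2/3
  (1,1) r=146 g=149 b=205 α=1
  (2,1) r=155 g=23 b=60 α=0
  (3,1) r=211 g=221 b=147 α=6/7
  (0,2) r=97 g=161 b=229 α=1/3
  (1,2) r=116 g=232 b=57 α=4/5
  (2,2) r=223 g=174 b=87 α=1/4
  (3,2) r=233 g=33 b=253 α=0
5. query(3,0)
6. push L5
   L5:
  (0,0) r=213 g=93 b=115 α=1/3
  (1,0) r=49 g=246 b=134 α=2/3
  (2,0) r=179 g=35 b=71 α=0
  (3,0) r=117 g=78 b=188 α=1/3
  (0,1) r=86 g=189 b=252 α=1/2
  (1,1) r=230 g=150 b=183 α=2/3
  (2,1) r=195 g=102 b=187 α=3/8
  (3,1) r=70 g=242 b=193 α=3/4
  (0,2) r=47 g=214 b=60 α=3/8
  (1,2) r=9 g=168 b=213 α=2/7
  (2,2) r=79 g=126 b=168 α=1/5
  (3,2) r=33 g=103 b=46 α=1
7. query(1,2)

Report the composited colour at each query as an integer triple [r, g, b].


(3,0) stack=L1,L2,L3,L4; from [0,0,0]:
L1 α=0: [0, 0, 0]
L2 α=2/3: [0, 138, 242/3]
L3 α=1/6: [73/2, 737/6, 689/9]
L4 α=1/2: [365/4, 2225/12, 797/18]
rounded: [91, 185, 44]

query (1,2) [L1,L2,L3,L4,L5] — begin 0,0,0
after L1 α=1/7: [23/7, 110/7, 123/7]
after L2 α=4/5: [3299/35, 5178/35, 2279/35]
after L3 α=1/2: [5272/35, 5529/35, 9699/70]
after L4 α=4/5: [21512/175, 38009/175, 25659/350]
after L5 α=2/7: [22142/245, 49769/245, 55479/490]
= [90, 203, 113]


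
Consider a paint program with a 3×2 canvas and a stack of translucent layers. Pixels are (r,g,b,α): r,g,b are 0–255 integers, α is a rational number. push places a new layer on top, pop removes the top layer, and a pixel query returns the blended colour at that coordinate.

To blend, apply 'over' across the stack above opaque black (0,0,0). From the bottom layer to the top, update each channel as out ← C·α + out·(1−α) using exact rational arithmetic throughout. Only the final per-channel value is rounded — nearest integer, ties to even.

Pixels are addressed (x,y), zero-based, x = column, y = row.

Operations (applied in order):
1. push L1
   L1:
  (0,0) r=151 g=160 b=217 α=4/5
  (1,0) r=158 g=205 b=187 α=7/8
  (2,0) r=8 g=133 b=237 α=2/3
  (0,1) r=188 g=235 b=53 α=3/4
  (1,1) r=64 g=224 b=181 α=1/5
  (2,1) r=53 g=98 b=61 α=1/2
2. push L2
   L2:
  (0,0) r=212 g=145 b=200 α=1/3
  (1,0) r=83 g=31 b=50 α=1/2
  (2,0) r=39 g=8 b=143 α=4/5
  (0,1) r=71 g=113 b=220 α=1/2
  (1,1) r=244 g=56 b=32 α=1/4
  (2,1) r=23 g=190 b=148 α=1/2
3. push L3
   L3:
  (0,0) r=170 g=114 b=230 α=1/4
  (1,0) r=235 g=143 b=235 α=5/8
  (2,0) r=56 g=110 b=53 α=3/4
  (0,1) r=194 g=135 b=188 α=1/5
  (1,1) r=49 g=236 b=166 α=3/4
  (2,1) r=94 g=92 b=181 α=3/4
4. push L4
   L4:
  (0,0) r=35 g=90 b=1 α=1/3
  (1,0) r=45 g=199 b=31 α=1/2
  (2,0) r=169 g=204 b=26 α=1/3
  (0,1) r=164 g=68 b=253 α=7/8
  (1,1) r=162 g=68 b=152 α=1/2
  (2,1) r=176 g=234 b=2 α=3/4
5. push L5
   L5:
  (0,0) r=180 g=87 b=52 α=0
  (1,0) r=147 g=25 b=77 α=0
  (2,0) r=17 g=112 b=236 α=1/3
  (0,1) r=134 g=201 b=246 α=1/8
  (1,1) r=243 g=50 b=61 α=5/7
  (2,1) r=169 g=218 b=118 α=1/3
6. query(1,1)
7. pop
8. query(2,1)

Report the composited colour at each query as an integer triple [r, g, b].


(1,1) stack=L1,L2,L3,L4,L5; from [0,0,0]:
after L1 α=1/5: [64/5, 224/5, 181/5]
after L2 α=1/4: [353/5, 238/5, 703/20]
after L3 α=3/4: [272/5, 1889/10, 10663/80]
after L4 α=1/2: [541/5, 2569/20, 22823/160]
after L5 α=5/7: [7157/35, 5069/70, 47223/560]
= [204, 72, 84]

(2,1) stack=L1,L2,L3,L4; from [0,0,0]:
+L1 (α=1/2) → [53/2, 49, 61/2]
+L2 (α=1/2) → [99/4, 239/2, 357/4]
+L3 (α=3/4) → [1227/16, 791/8, 2529/16]
+L4 (α=3/4) → [9675/64, 6407/32, 2625/64]
→ [151, 200, 41]


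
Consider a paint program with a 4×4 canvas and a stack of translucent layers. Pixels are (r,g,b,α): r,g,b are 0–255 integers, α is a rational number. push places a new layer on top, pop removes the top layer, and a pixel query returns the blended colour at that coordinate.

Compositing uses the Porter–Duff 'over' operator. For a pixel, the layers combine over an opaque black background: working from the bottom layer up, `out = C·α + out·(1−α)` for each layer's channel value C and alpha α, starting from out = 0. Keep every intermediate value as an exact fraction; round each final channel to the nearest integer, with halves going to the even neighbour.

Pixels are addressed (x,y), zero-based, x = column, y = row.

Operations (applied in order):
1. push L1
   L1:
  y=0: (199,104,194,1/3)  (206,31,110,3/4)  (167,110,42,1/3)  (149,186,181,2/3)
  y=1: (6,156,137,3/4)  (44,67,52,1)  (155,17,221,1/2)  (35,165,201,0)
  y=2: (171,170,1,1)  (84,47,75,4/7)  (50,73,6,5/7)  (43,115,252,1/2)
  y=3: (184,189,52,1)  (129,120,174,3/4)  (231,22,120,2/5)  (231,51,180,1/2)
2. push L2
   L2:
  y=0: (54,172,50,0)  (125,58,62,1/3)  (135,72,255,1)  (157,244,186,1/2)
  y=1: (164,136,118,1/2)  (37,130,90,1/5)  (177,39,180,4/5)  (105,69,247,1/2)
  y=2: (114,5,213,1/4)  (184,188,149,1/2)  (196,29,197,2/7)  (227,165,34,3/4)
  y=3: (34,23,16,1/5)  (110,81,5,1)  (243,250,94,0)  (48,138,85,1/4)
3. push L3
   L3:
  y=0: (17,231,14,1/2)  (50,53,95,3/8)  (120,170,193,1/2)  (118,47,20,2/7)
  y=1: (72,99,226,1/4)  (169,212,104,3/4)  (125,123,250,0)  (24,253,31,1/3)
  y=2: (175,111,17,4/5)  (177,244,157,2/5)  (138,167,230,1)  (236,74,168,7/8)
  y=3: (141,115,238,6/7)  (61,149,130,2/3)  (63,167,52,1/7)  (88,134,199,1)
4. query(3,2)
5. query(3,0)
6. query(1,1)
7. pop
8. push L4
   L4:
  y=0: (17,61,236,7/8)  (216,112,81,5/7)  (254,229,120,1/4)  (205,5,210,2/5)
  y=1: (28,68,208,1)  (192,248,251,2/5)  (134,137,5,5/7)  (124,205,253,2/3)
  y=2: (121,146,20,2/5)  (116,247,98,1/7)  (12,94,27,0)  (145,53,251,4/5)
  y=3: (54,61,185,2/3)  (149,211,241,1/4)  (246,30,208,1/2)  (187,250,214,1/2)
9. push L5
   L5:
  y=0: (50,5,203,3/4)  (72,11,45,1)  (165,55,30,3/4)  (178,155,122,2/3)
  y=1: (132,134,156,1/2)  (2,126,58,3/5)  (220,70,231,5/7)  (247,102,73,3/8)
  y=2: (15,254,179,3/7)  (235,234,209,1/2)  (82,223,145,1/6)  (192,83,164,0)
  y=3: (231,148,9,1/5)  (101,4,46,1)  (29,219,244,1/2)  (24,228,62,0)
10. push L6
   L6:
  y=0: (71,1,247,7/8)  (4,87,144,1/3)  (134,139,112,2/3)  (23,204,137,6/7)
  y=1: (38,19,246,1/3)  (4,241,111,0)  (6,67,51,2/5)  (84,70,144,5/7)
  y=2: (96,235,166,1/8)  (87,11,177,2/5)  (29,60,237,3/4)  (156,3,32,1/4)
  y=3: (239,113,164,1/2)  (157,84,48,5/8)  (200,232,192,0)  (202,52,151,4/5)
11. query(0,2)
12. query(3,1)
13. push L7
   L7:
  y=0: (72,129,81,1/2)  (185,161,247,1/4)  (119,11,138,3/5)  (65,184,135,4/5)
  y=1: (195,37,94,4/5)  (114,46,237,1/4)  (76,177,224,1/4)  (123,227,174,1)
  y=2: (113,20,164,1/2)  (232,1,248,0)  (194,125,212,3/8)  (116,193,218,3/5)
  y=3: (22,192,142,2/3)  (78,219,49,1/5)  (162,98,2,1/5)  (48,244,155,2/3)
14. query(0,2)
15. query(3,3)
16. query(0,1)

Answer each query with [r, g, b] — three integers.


query (3,2) [L1,L2,L3] — begin 0,0,0
after L1 α=1/2: [43/2, 115/2, 126]
after L2 α=3/4: [1405/8, 1105/8, 57]
after L3 α=7/8: [14621/64, 5249/64, 1233/8]
rounded: [228, 82, 154]

(3,0) stack=L1,L2,L3; from [0,0,0]:
+L1 (α=2/3) → [298/3, 124, 362/3]
+L2 (α=1/2) → [769/6, 184, 460/3]
+L3 (α=2/7) → [5261/42, 1014/7, 2420/21]
→ [125, 145, 115]

query (1,1) [L1,L2,L3] — begin 0,0,0
L1 α=1: [44, 67, 52]
L2 α=1/5: [213/5, 398/5, 298/5]
L3 α=3/4: [687/5, 1789/10, 929/10]
rounded: [137, 179, 93]

at x=0,y=2 over L1,L2,L4,L5,L6:
L1 α=1: [171, 170, 1]
L2 α=1/4: [627/4, 515/4, 54]
L4 α=2/5: [2849/20, 2713/20, 202/5]
L5 α=3/7: [3074/35, 6523/35, 499/5]
L6 α=1/8: [1777/20, 3849/20, 4323/40]
rounded: [89, 192, 108]

(3,1) stack=L1,L2,L4,L5,L6; from [0,0,0]:
L1 α=0: [0, 0, 0]
L2 α=1/2: [105/2, 69/2, 247/2]
L4 α=2/3: [601/6, 889/6, 1259/6]
L5 α=3/8: [7451/48, 6281/48, 7609/48]
L6 α=5/7: [17531/168, 14681/168, 24889/168]
rounded: [104, 87, 148]

(0,2) stack=L1,L2,L4,L5,L6,L7; from [0,0,0]:
after L1 α=1: [171, 170, 1]
after L2 α=1/4: [627/4, 515/4, 54]
after L4 α=2/5: [2849/20, 2713/20, 202/5]
after L5 α=3/7: [3074/35, 6523/35, 499/5]
after L6 α=1/8: [1777/20, 3849/20, 4323/40]
after L7 α=1/2: [4037/40, 4249/40, 10883/80]
rounded: [101, 106, 136]

at x=3,y=3 over L1,L2,L4,L5,L6,L7:
+L1 (α=1/2) → [231/2, 51/2, 90]
+L2 (α=1/4) → [789/8, 429/8, 355/4]
+L4 (α=1/2) → [2285/16, 2429/16, 1211/8]
+L5 (α=0) → [2285/16, 2429/16, 1211/8]
+L6 (α=4/5) → [15213/80, 5757/80, 6043/40]
+L7 (α=2/3) → [7631/80, 44797/240, 18443/120]
= [95, 187, 154]

(0,1) stack=L1,L2,L4,L5,L6,L7; from [0,0,0]:
+L1 (α=3/4) → [9/2, 117, 411/4]
+L2 (α=1/2) → [337/4, 253/2, 883/8]
+L4 (α=1) → [28, 68, 208]
+L5 (α=1/2) → [80, 101, 182]
+L6 (α=1/3) → [66, 221/3, 610/3]
+L7 (α=4/5) → [846/5, 133/3, 1738/15]
rounded: [169, 44, 116]
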